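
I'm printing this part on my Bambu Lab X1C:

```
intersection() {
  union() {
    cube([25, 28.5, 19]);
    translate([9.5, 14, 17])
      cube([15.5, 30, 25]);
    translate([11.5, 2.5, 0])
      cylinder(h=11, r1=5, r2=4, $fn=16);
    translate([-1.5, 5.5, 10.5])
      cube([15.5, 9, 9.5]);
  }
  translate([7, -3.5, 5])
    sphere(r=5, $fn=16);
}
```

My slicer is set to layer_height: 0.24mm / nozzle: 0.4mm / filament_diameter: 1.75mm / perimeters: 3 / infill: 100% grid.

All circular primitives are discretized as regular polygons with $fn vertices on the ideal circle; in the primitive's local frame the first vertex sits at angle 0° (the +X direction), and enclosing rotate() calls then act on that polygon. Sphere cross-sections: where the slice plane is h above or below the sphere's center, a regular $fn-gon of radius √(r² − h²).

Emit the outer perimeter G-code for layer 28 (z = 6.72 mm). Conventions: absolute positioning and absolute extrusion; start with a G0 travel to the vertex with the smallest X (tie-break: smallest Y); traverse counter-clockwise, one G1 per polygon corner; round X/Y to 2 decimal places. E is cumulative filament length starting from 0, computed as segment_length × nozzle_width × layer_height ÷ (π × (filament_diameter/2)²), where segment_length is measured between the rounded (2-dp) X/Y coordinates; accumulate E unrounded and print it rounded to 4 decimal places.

At z = 6.72 mm: the 25×28.5 cube contributes its full rectangle; the cube at (9.5, 14) is not intersected at this z (z outside [17, 42]); the cone at (11.5, 2.5) (r1=5→r2=4) has section circumradius 4.389 here — a regular 16-gon; the cube at (-1.5, 5.5) is absent (z outside [10.5, 20]); Merging all regions: the regions partially overlap (shared area 49.87 mm²), so overlapping operands fuse into one piece — 1 connected region; the r=5 sphere at (7, -3.5) slices to a regular 16-gon of circumradius 4.695 (√(r²−h²) with h=1.72 from center); Taking the intersection: the r=5 sphere at (7, -3.5) partially overlaps that combined region; clipping to the common part keeps 7.97 mm² — 1 connected region. The outline is a single polygon with 10 vertices. Extrusion per mm of travel: 0.4 × 0.24 / (π × 0.875²) = 0.039912. Accumulating E over each segment gives final E = 0.6806.

G0 X3.95 Y0.00 Z6.72
G1 X7.99 Y0.00 E0.1612
G1 X8.40 Y-0.60 E0.1902
G1 X9.82 Y-1.55 E0.2584
G1 X11.37 Y-1.86 E0.3215
G1 X11.34 Y-1.70 E0.3280
G1 X10.32 Y-0.18 E0.4011
G1 X8.80 Y0.84 E0.4741
G1 X7.00 Y1.19 E0.5473
G1 X5.20 Y0.84 E0.6205
G1 X3.95 Y0.00 E0.6806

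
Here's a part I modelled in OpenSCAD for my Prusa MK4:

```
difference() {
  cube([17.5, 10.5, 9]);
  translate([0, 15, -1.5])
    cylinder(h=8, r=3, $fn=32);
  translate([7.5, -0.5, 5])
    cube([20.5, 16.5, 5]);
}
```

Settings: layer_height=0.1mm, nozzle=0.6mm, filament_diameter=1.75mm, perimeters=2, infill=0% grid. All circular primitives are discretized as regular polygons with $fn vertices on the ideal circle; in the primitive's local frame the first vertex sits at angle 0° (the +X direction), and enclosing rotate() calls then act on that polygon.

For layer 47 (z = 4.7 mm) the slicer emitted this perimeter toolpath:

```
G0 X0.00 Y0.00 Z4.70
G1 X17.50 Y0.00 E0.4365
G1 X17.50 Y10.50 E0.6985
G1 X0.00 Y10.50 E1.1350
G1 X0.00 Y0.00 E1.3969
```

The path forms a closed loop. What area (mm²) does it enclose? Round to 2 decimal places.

183.75 mm²

Apply the shoelace formula to the sequence of (X, Y) vertices; enclosed area = 183.75 mm².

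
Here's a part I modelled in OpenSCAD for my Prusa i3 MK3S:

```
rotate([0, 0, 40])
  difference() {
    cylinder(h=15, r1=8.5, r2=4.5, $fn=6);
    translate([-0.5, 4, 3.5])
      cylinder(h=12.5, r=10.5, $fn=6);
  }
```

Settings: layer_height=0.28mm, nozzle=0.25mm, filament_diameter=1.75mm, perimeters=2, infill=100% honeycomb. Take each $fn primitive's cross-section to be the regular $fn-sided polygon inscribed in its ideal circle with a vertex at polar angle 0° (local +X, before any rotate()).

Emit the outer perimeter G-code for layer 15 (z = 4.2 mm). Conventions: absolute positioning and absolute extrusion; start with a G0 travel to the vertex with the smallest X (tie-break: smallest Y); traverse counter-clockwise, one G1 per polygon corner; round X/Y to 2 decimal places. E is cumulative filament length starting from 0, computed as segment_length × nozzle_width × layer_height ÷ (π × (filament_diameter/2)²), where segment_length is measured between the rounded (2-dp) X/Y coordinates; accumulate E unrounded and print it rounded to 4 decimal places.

At z = 4.2 mm: the cone: at t=0.280 of its height the radius interpolates to r₁+(r₂−r₁)t = 7.380, giving a regular 6-gon of that circumradius; the r=10.5 cylinder at (-0.5, 4) contributes a regular 6-gon of circumradius 10.5; After the difference (first − rest): starting from the cone, the r=10.5 cylinder at (-0.5, 4) partially overlaps it — only the 130.95 mm² overlap (of its 286.44 mm²) is removed, clipping the outline — 1 connected region; (rotated 40° about Z; rotation is an isometry so areas/perimeters/island counts are preserved). The outline is a single polygon with 4 vertices. Extrusion per mm of travel: 0.25 × 0.28 / (π × 0.875²) = 0.029103. Accumulating E over each segment gives final E = 0.5603.

G0 X-0.13 Y-6.76 Z4.20
G1 X1.28 Y-7.27 E0.0436
G1 X6.93 Y-2.52 E0.2585
G1 X6.67 Y-1.05 E0.3019
G1 X-0.13 Y-6.76 E0.5603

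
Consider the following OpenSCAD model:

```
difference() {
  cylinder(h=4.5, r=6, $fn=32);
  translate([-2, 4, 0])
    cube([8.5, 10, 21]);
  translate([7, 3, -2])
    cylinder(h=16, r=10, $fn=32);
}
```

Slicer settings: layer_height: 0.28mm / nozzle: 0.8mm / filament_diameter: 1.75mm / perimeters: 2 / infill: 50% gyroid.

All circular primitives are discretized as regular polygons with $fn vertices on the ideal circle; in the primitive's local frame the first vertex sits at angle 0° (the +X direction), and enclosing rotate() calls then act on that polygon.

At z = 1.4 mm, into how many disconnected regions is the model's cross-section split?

1

At z = 1.4 mm: the cylinder: section is a regular 32-gon, circumradius r=6; the cube at (-2, 4) is present — its section is the full 8.5×10 rectangle; the cylinder at (7, 3): section is a regular 32-gon, circumradius r=10; Taking the first minus the rest: starting from the r=6 cylinder, the 8.5×10 cube at (-2, 4) partially overlaps it — only the 9.83 mm² overlap (of its 85.00 mm²) is removed, clipping the outline; the r=10 cylinder at (7, 3) partially overlaps it — only the 66.90 mm² overlap (of its 312.14 mm²) is removed, clipping the outline — 1 connected region. The result has 1 disconnected region.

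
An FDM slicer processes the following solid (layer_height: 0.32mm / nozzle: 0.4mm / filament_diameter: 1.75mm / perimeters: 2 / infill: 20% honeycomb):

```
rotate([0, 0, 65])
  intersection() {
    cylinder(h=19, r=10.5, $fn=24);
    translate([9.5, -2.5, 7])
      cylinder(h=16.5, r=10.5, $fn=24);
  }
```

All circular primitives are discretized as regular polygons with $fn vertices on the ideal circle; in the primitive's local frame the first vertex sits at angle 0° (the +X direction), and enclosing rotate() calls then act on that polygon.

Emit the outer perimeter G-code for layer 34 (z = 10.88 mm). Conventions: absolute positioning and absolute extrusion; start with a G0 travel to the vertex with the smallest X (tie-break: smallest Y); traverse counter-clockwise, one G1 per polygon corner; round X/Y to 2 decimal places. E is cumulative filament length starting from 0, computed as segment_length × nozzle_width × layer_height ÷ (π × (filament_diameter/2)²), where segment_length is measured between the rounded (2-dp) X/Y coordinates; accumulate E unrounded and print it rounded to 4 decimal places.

At z = 10.88 mm: the r=10.5 cylinder gives a regular 24-gon of circumradius 10.5 (constant along its height); the r=10.5 cylinder at (9.5, -2.5) contributes a regular 24-gon of circumradius 10.5; Taking the intersection: the r=10.5 cylinder at (9.5, -2.5) partially overlaps the r=10.5 cylinder; clipping to the common part keeps 145.20 mm² — 1 connected region; (rotated 65° about Z; rotation is an isometry so areas/perimeters/island counts are preserved). The outline is a single polygon with 20 vertices. Extrusion per mm of travel: 0.4 × 0.32 / (π × 0.875²) = 0.053216. Accumulating E over each segment gives final E = 2.4122.

G0 X-4.18 Y6.64 Z10.88
G1 X-3.59 Y3.96 E0.1460
G1 X-2.32 Y1.53 E0.2919
G1 X-0.47 Y-0.49 E0.4377
G1 X1.84 Y-1.96 E0.5834
G1 X4.46 Y-2.79 E0.7297
G1 X7.20 Y-2.91 E0.8756
G1 X9.87 Y-2.31 E1.0213
G1 X10.25 Y-2.12 E1.0439
G1 X10.34 Y-1.82 E1.0605
G1 X10.46 Y0.92 E1.2065
G1 X9.87 Y3.59 E1.3520
G1 X8.60 Y6.02 E1.4979
G1 X6.75 Y8.04 E1.6437
G1 X4.44 Y9.52 E1.7897
G1 X1.82 Y10.34 E1.9358
G1 X-0.92 Y10.46 E2.0817
G1 X-3.59 Y9.87 E2.2272
G1 X-3.97 Y9.67 E2.2501
G1 X-4.06 Y9.38 E2.2663
G1 X-4.18 Y6.64 E2.4122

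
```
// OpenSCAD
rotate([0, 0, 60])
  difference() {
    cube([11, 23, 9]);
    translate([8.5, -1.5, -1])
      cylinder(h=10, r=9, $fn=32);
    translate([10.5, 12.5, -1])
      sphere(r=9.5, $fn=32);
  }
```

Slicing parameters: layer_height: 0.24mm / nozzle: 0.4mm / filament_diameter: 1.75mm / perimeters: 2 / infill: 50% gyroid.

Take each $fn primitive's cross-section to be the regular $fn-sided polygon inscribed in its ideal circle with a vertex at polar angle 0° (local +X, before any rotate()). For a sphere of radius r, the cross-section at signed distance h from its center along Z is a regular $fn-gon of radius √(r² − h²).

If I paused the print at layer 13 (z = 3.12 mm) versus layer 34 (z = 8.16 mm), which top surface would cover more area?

Layer 13 (z = 3.12): the cube (footprint 11×23) is included at this height (area 253.00 mm²); the r=9 cylinder at (8.5, -1.5) gives a regular 32-gon of circumradius 9 (constant along its height) (area = (32/2)·9.000²·sin(360°/32) = 252.84 mm²); the r=9.5 sphere at (10.5, 12.5) slices to a regular 32-gon of circumradius 8.560 (√(r²−h²) with h=4.12 from center) (area = (32/2)·8.560²·sin(360°/32) = 228.73 mm²); After the difference (first − rest): starting from the 11×23 cube (253.00 mm²), the r=9 cylinder at (8.5, -1.5) partially overlaps it — only the 67.94 mm² overlap (of its 252.84 mm²) is removed, clipping the outline; the r=9.5 sphere at (10.5, 12.5) partially overlaps it — only the 106.24 mm² overlap (of its 228.73 mm²) is removed, clipping the outline — area = 78.82 mm²; (rotated 60° about Z; rotation is an isometry so areas/perimeters/island counts are preserved). So its area = 78.82 mm². Layer 34 (z = 8.16): the cube (footprint 11×23) is included at this height (area 253.00 mm²); the r=9 cylinder at (8.5, -1.5) contributes a regular 32-gon of circumradius 9 (area = (32/2)·9.000²·sin(360°/32) = 252.84 mm²); the r=9.5 sphere at (10.5, 12.5) slices to a regular 32-gon of circumradius 2.519 (√(r²−h²) with h=9.16 from center) (area = (32/2)·2.519²·sin(360°/32) = 19.80 mm²); After the difference (first − rest): starting from the 11×23 cube (253.00 mm²), the r=9 cylinder at (8.5, -1.5) partially overlaps it — only the 67.94 mm² overlap (of its 252.84 mm²) is removed, clipping the outline; the r=9.5 sphere at (10.5, 12.5) partially overlaps it — only the 12.40 mm² overlap (of its 19.80 mm²) is removed, clipping the outline — area = 172.66 mm²; (whole slice rotated 60° about Z — lengths, areas and connectivity unchanged). So its area = 172.66 mm². Layer 34 is larger (172.66 vs 78.82 mm²).

layer 34 (z = 8.16 mm)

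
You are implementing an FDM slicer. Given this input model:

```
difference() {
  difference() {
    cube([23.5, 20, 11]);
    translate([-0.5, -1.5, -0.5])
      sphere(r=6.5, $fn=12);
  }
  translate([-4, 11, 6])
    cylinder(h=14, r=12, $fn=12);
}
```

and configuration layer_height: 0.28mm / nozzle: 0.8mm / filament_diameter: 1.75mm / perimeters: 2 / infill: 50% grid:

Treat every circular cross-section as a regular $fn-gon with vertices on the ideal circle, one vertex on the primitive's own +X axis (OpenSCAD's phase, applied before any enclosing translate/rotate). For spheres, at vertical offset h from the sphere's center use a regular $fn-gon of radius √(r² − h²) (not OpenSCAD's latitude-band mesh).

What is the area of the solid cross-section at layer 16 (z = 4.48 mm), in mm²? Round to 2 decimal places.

At z = 4.48 mm: the cube (footprint 23.5×20) is included at this height (area 470.00 mm²); the r=6.5 sphere at (-0.5, -1.5) slices to a regular 12-gon of circumradius 4.177 (√(r²−h²) with h=4.98 from center) (area = (12/2)·4.177²·sin(360°/12) = 52.35 mm²); Subtracting the remaining from the first: starting from the 23.5×20 cube (470.00 mm²), the r=6.5 sphere at (-0.5, -1.5) partially overlaps it — only the 5.82 mm² overlap (of its 52.35 mm²) is removed, clipping the outline — area = 464.18 mm²; the cylinder at (-4, 11) is not intersected at this z (z outside [6, 20]); Subtracting the remaining from the first: none of the subtracted shapes is present at this height, so that combined region is unchanged — area = 464.18 mm². Overall, the cross-section is a single solid region. Net area = 464.18 mm².

464.18 mm²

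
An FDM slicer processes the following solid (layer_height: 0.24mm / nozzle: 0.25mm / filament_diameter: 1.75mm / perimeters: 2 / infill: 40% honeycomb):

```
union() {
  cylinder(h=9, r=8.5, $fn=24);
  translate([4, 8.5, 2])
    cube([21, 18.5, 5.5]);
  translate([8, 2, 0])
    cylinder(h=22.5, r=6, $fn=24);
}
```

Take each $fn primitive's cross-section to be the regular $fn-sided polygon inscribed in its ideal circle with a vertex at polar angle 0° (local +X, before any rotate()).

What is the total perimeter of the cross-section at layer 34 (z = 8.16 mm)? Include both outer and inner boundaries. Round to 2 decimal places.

At z = 8.16 mm: the cylinder: section is a regular 24-gon, circumradius r=8.5 (perimeter = 2·24·8.500·sin(180°/24) = 53.25 mm); the cube at (4, 8.5) is absent (z outside [2, 7.5]); the r=6 cylinder at (8, 2) gives a regular 24-gon of circumradius 6 (constant along its height) (perimeter = 2·24·6.000·sin(180°/24) = 37.59 mm); Taking the union: the regions partially overlap (shared area 49.70 mm²), so the edge portions inside another operand are dropped and the merged outline is re-measured after clipping — boundary = 63.67 mm. Overall, the cross-section is a single solid region. Total boundary length (outer) = 63.67 mm.

63.67 mm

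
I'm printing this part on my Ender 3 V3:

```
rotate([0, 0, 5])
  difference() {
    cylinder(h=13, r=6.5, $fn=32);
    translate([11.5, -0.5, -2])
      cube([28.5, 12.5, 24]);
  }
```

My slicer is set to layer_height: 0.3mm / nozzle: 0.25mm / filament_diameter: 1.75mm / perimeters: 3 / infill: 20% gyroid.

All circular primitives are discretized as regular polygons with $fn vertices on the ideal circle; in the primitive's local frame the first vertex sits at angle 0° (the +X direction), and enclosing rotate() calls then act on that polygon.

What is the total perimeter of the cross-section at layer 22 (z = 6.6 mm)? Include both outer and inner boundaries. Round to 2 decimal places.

40.78 mm

At z = 6.6 mm: the cylinder: section is a regular 32-gon, circumradius r=6.5 (perimeter = 2·32·6.500·sin(180°/32) = 40.78 mm); the cube at (11.5, -0.5) (footprint 28.5×12.5) is included at this height (perimeter 82.00 mm); After the difference (first − rest): starting from the r=6.5 cylinder, the 28.5×12.5 cube at (11.5, -0.5) misses the remaining region (no effect) — boundary = 40.78 mm; (rotated 5° about Z; rotation is an isometry so areas/perimeters/island counts are preserved). Overall, the cross-section is a single solid region. Total boundary length (outer) = 40.78 mm.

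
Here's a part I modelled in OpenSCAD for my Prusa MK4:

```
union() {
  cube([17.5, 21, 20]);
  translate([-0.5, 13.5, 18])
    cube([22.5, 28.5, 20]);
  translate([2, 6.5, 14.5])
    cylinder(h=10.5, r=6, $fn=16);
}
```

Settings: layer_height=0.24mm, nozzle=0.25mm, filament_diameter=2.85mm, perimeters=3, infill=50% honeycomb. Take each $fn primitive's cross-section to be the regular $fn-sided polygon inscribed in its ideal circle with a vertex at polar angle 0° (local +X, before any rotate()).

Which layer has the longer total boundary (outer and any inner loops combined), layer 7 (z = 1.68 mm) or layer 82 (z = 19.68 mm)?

layer 82 (z = 19.68 mm)

Layer 7 (z = 1.68): the cube (footprint 17.5×21) is included at this height (perimeter 77.00 mm); the cube at (-0.5, 13.5) does not reach this height (z outside [18, 38]); the cylinder at (2, 6.5) is absent (z outside [14.5, 25]); Combining (union): only the 17.5×21 cube is present, so the union is just that shape — boundary = 77.00 mm. So its perimeter = 77.00 mm. Layer 82 (z = 19.68): the cube is present — its section is the full 17.5×21 rectangle (perimeter 77.00 mm); the cube at (-0.5, 13.5) is present — its section is the full 22.5×28.5 rectangle (perimeter 102.00 mm); the cylinder at (2, 6.5): section is a regular 16-gon, circumradius r=6 (perimeter = 2·16·6.000·sin(180°/16) = 37.46 mm); Combining (union): the regions partially overlap (shared area 209.56 mm²), so the edge portions inside another operand are dropped and the merged outline is re-measured after clipping — boundary = 132.45 mm. So its perimeter = 132.45 mm. Layer 82 is larger (132.45 vs 77.00 mm).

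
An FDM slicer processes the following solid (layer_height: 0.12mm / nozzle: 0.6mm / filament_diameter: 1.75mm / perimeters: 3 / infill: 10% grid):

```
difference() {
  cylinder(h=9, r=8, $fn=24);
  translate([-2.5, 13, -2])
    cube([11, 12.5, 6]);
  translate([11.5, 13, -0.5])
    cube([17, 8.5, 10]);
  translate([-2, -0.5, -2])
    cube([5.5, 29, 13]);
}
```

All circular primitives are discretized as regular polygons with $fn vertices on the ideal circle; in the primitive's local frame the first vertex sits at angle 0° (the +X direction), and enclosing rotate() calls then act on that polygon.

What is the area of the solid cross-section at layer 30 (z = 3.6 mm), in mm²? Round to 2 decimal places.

153.38 mm²

At z = 3.6 mm: the r=8 cylinder gives a regular 24-gon of circumradius 8 (constant along its height) (area = (24/2)·8.000²·sin(360°/24) = 198.77 mm²); the cube at (-2.5, 13) is present — its section is the full 11×12.5 rectangle (area 137.50 mm²); the 17×8.5 cube at (11.5, 13) contributes its full rectangle (area 144.50 mm²); the cube at (-2, -0.5) (footprint 5.5×29) is included at this height (area 159.50 mm²); Subtracting the remaining from the first: starting from the r=8 cylinder (198.77 mm²), the 11×12.5 cube at (-2.5, 13) misses the remaining region (no effect); the 17×8.5 cube at (11.5, 13) misses the remaining region (no effect); the 5.5×29 cube at (-2, -0.5) partially overlaps it — only the 45.39 mm² overlap (of its 159.50 mm²) is removed, clipping the outline — area = 153.38 mm². Overall, the cross-section is a single solid region. Net area = 153.38 mm².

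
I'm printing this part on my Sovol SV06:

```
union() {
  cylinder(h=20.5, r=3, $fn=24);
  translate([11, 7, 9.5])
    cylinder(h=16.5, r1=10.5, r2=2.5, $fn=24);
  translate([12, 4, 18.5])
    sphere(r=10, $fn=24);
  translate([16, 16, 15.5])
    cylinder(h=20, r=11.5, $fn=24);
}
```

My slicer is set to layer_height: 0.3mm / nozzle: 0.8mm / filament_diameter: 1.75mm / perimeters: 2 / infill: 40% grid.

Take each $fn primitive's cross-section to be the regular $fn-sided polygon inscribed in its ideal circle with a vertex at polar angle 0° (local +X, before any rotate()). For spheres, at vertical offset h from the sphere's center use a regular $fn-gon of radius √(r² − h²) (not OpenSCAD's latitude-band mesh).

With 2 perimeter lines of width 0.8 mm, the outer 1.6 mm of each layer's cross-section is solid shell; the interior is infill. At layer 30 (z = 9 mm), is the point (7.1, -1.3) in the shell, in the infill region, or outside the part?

outside

At z = 9 mm: the r=3 cylinder gives a regular 24-gon of circumradius 3 (constant along its height); the cone at (11, 7) is not intersected at this z (z outside [9.5, 26]); the r=10 sphere at (12, 4) slices to a regular 24-gon of circumradius 3.122 (√(r²−h²) with h=9.5 from center); the cylinder at (16, 16) does not reach this height (z outside [15.5, 35.5]); Merging all regions: the 2 present regions are separate (no shared area or edge), so areas and boundary lengths simply add and each stays a separate island — 2 connected regions. Overall, the cross-section has 2 separate islands. The nearest boundary edge runs (10.44, 1.30)→(9.79, 1.79); distance from the point to it = 4.10 mm. The point is not inside any of the regions above, so it lies outside the cross-section (4.10 mm from the nearest boundary).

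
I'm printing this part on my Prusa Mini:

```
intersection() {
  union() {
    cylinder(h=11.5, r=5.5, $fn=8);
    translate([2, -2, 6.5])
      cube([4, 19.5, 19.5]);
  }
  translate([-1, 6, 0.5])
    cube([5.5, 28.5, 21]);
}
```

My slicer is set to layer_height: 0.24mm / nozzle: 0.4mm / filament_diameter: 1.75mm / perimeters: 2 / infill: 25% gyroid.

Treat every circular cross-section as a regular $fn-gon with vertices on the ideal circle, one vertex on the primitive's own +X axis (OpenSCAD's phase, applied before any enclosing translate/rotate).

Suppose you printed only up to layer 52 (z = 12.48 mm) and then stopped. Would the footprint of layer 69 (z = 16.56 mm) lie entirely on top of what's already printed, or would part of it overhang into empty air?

entirely on top

Compare the two slices. At z = 12.48: the cylinder does not reach this height (z outside [0, 11.5]); the cube at (2, -2) is present — its section is the full 4×19.5 rectangle (area 78.00 mm²); Combining (union): only the 4×19.5 cube at (2, -2) is present, so the union is just that shape — area = 78.00 mm²; the cube at (-1, 6) is present — its section is the full 5.5×28.5 rectangle (area 156.75 mm²); Taking the intersection: the 5.5×28.5 cube at (-1, 6) partially overlaps the result so far; clipping to the common part keeps 28.75 mm² — area = 28.75 mm². At z = 16.56: the cylinder is not intersected at this z (z outside [0, 11.5]); the cube at (2, -2) (footprint 4×19.5) is included at this height (area 78.00 mm²); Taking the union: only the 4×19.5 cube at (2, -2) is present, so the union is just that shape — area = 78.00 mm²; the cube at (-1, 6) is present — its section is the full 5.5×28.5 rectangle (area 156.75 mm²); After intersecting: the 5.5×28.5 cube at (-1, 6) partially overlaps the result so far; clipping to the common part keeps 28.75 mm² — area = 28.75 mm². Checking containment: the cross-section at z = 16.56 is a subset of the cross-section at z = 12.48.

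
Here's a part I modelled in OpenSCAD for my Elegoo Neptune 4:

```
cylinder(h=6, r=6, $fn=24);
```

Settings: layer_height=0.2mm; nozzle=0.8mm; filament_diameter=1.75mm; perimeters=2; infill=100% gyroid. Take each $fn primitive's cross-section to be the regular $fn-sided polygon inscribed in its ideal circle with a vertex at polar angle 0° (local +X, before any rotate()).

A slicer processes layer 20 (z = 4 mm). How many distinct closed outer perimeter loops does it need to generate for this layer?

At z = 4 mm: the r=6 cylinder contributes a regular 24-gon of circumradius 6. The result has 1 disconnected region.

1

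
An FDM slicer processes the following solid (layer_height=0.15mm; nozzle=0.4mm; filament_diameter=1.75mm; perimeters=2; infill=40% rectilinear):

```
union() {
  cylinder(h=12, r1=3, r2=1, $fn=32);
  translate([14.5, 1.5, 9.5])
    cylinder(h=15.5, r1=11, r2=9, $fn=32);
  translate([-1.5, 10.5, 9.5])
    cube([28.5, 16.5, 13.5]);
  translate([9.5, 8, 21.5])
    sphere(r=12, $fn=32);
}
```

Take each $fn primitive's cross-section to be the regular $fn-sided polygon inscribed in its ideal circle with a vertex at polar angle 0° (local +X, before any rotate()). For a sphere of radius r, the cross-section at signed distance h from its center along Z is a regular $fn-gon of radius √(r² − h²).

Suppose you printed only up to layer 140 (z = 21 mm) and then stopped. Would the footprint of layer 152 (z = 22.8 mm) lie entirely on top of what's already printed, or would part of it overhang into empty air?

entirely on top

Compare the two slices. At z = 21: the cone is absent (z outside [0, 12]); the cone at (14.5, 1.5) (r1=11→r2=9) has section circumradius 9.516 here — a regular 32-gon (area = (32/2)·9.516²·sin(360°/32) = 282.67 mm²); the 28.5×16.5 cube at (-1.5, 10.5) contributes its full rectangle (area 470.25 mm²); the r=12 sphere at (9.5, 8) contributes a regular 32-gon of circumradius √(12²−0.5²) = 11.990 (area = (32/2)·11.990²·sin(360°/32) = 448.71 mm²); Combining (union): the regions partially overlap — summed areas 1201.63 mm² minus the doubly-counted overlap 349.90 mm² gives 851.72 mm² — area = 851.72 mm². At z = 22.8: the cone does not reach this height (z outside [0, 12]); the cone at (14.5, 1.5) contributes a regular 32-gon of circumradius 9.284 (interpolated between r1=11 and r2=9 at t=0.858) (area = (32/2)·9.284²·sin(360°/32) = 269.04 mm²); the cube at (-1.5, 10.5) is present — its section is the full 28.5×16.5 rectangle (area 470.25 mm²); the r=12 sphere at (9.5, 8) slices to a regular 32-gon of circumradius 11.929 (√(r²−h²) with h=1.3 from center) (area = (32/2)·11.929²·sin(360°/32) = 444.21 mm²); Combining (union): the regions partially overlap — summed areas 1183.50 mm² minus the doubly-counted overlap 340.36 mm² gives 843.15 mm² — area = 843.15 mm². Checking containment: the cross-section at z = 22.8 is a subset of the cross-section at z = 21.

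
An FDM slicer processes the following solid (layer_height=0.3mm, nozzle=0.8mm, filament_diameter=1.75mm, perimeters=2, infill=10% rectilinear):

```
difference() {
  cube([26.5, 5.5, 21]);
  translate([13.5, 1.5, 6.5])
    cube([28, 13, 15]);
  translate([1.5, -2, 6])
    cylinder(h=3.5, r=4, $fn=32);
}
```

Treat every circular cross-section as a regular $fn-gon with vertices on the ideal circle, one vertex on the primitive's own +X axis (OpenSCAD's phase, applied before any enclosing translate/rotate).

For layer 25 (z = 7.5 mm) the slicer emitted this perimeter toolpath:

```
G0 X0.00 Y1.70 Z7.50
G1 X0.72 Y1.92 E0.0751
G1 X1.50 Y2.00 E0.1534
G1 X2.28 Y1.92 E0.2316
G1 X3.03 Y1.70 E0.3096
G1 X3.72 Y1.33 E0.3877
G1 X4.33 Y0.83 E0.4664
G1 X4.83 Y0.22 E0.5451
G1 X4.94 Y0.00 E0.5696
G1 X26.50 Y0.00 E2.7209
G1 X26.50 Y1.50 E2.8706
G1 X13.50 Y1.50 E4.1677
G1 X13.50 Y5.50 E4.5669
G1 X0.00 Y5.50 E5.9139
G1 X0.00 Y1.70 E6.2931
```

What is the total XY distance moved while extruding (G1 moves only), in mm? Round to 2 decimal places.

63.07 mm

Sum the Euclidean lengths of each G1 segment: total = 63.07 mm.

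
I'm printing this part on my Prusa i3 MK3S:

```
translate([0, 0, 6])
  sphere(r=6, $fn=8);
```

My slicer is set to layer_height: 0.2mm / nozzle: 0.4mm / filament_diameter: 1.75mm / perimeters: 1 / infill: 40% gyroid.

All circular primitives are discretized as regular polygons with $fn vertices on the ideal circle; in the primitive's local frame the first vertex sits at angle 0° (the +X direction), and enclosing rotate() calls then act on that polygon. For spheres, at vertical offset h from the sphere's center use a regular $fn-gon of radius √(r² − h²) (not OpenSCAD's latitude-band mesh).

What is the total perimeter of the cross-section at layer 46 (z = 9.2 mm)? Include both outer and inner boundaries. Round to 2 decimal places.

31.08 mm

At z = 9.2 mm: the r=6 sphere contributes a regular 8-gon of circumradius √(6²−3.2²) = 5.075 (perimeter = 2·8·5.075·sin(180°/8) = 31.08 mm). Overall, the cross-section is a single solid region. Total boundary length (outer) = 31.08 mm.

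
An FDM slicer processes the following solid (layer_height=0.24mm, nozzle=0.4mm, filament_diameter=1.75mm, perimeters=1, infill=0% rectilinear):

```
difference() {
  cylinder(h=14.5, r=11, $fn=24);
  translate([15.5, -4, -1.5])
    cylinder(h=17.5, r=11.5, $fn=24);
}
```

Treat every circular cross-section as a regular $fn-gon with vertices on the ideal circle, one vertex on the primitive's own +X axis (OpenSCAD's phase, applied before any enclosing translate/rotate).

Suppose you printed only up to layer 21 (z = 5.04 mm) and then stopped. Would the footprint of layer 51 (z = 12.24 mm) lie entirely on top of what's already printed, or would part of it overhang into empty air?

Compare the two slices. At z = 5.04: the r=11 cylinder gives a regular 24-gon of circumradius 11 (constant along its height) (area = (24/2)·11.000²·sin(360°/24) = 375.81 mm²); the r=11.5 cylinder at (15.5, -4) contributes a regular 24-gon of circumradius 11.5 (area = (24/2)·11.500²·sin(360°/24) = 410.75 mm²); Subtracting the remaining from the first: starting from the r=11 cylinder (375.81 mm²), the r=11.5 cylinder at (15.5, -4) partially overlaps it — only the 68.41 mm² overlap (of its 410.75 mm²) is removed, clipping the outline — area = 307.40 mm². At z = 12.24: the cylinder: section is a regular 24-gon, circumradius r=11 (area = (24/2)·11.000²·sin(360°/24) = 375.81 mm²); the cylinder at (15.5, -4): section is a regular 24-gon, circumradius r=11.5 (area = (24/2)·11.500²·sin(360°/24) = 410.75 mm²); Taking the first minus the rest: starting from the r=11 cylinder (375.81 mm²), the r=11.5 cylinder at (15.5, -4) partially overlaps it — only the 68.41 mm² overlap (of its 410.75 mm²) is removed, clipping the outline — area = 307.40 mm². Checking containment: the cross-section at z = 12.24 is a subset of the cross-section at z = 5.04.

entirely on top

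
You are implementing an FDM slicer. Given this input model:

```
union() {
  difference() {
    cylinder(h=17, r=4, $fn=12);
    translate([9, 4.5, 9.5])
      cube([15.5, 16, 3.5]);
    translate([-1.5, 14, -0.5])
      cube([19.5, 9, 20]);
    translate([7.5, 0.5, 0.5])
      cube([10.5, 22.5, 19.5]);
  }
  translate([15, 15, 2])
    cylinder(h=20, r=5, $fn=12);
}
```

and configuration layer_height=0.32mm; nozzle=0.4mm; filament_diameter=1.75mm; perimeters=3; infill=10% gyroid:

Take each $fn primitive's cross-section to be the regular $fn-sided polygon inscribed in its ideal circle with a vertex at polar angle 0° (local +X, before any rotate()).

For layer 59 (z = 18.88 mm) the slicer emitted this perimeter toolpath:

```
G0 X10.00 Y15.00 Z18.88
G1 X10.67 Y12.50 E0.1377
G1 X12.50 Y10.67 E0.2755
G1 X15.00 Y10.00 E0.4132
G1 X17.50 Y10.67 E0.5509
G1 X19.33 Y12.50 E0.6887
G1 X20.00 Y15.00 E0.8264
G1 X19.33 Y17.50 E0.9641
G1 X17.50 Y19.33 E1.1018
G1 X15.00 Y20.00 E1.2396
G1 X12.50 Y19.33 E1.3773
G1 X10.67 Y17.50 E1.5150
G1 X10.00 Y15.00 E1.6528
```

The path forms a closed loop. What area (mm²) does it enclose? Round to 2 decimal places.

Apply the shoelace formula to the sequence of (X, Y) vertices; enclosed area = 75.00 mm².

75.00 mm²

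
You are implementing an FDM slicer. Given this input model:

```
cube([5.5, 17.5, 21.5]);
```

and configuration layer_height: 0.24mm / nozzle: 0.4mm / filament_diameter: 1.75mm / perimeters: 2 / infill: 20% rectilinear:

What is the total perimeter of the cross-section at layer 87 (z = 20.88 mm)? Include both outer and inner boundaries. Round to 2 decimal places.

46.00 mm

At z = 20.88 mm: the cube (footprint 5.5×17.5) is included at this height (perimeter 46.00 mm). Overall, the cross-section is a single solid region. Total boundary length (outer) = 46.00 mm.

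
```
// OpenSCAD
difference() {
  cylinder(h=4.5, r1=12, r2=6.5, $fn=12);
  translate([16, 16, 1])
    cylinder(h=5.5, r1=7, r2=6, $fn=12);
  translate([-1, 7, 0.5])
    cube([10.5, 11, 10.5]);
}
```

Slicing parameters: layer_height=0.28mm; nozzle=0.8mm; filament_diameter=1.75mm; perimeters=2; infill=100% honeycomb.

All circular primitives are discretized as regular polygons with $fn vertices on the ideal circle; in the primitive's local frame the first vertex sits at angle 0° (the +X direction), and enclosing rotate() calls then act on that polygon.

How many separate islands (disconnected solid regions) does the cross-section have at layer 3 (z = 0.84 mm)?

1

At z = 0.84 mm: the cone: at t=0.187 of its height the radius interpolates to r₁+(r₂−r₁)t = 10.973, giving a regular 12-gon of that circumradius; the cone at (16, 16) does not reach this height (z outside [1, 6.5]); the cube at (-1, 7) is present — its section is the full 10.5×11 rectangle; Taking the first minus the rest: starting from the cone, the 10.5×11 cube at (-1, 7) partially overlaps it — only the 24.74 mm² overlap (of its 115.50 mm²) is removed, clipping the outline — 1 connected region. Overall, the cross-section is a single solid region. Island count = 1.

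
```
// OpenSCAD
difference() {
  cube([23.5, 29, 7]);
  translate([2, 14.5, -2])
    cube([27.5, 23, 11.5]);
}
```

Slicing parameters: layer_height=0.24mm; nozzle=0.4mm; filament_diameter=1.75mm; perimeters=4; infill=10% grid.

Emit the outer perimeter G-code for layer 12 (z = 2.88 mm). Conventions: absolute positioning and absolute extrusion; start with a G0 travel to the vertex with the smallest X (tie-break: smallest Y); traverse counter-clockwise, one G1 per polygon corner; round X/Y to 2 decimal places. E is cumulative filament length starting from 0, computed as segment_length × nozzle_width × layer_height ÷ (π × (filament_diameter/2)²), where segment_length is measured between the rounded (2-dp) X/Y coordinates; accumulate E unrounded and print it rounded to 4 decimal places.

At z = 2.88 mm: the cube is present — its section is the full 23.5×29 rectangle; the 27.5×23 cube at (2, 14.5) contributes its full rectangle; After the difference (first − rest): starting from the 23.5×29 cube, the 27.5×23 cube at (2, 14.5) partially overlaps it — only the 311.75 mm² overlap (of its 632.50 mm²) is removed, clipping the outline — 1 connected region. The outline is a single polygon with 6 vertices. Extrusion per mm of travel: 0.4 × 0.24 / (π × 0.875²) = 0.039912. Accumulating E over each segment gives final E = 4.1908.

G0 X0.00 Y0.00 Z2.88
G1 X23.50 Y0.00 E0.9379
G1 X23.50 Y14.50 E1.5167
G1 X2.00 Y14.50 E2.3748
G1 X2.00 Y29.00 E2.9535
G1 X0.00 Y29.00 E3.0333
G1 X0.00 Y0.00 E4.1908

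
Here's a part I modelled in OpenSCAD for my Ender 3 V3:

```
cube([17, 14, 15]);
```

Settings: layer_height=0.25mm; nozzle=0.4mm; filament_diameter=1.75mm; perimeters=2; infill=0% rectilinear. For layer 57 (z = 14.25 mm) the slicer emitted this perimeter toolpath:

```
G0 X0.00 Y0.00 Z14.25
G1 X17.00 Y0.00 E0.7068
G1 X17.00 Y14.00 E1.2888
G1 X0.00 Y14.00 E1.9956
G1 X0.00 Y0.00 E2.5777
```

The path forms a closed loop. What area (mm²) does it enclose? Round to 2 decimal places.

238.00 mm²

Apply the shoelace formula to the sequence of (X, Y) vertices; enclosed area = 238.00 mm².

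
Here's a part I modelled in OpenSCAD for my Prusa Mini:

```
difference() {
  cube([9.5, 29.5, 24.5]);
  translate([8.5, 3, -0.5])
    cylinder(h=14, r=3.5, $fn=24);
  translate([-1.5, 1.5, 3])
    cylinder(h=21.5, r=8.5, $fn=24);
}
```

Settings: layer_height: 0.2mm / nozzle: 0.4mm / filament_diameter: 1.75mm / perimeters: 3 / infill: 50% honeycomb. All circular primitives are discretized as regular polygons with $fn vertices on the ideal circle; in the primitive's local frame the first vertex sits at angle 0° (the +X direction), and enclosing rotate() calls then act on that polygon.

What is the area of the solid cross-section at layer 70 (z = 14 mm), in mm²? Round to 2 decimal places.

226.40 mm²

At z = 14 mm: the cube (footprint 9.5×29.5) is included at this height (area 280.25 mm²); the cylinder at (8.5, 3) is not intersected at this z (z outside [-0.5, 13.5]); the r=8.5 cylinder at (-1.5, 1.5) contributes a regular 24-gon of circumradius 8.5 (area = (24/2)·8.500²·sin(360°/24) = 224.40 mm²); Taking the first minus the rest: starting from the 9.5×29.5 cube (280.25 mm²), the r=8.5 cylinder at (-1.5, 1.5) partially overlaps it — only the 53.85 mm² overlap (of its 224.40 mm²) is removed, clipping the outline — area = 226.40 mm². Overall, the cross-section is a single solid region. Net area = 226.40 mm².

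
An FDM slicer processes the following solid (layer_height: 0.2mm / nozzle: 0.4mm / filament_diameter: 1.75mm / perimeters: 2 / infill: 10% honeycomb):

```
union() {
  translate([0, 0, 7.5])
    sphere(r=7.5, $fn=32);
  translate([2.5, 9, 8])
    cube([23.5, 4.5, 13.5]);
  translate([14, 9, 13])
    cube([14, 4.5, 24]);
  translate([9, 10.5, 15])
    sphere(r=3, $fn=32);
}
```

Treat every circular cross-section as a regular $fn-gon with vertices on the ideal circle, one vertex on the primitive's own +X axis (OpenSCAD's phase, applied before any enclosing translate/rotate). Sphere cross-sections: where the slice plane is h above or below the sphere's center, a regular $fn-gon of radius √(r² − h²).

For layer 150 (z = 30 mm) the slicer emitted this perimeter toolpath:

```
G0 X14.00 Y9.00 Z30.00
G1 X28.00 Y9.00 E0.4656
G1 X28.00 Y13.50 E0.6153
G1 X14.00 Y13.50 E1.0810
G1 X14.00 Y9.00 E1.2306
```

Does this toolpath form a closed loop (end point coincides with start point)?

Start point (G0): (14.00, 9.00). End point (last G1): the path returns to the start — closed.

yes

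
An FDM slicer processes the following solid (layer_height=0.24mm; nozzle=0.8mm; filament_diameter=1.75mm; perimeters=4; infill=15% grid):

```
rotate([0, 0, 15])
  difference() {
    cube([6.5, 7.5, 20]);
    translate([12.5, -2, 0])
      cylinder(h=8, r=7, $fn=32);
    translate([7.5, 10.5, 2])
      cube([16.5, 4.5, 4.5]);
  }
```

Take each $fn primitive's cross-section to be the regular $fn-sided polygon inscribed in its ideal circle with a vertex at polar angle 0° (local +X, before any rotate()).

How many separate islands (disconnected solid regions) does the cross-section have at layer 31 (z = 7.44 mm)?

At z = 7.44 mm: the 6.5×7.5 cube contributes its full rectangle; the cylinder at (12.5, -2): section is a regular 32-gon, circumradius r=7; the cube at (7.5, 10.5) does not reach this height (z outside [2, 6.5]); After the difference (first − rest): starting from the 6.5×7.5 cube, the r=7 cylinder at (12.5, -2) partially overlaps it — only the 0.59 mm² overlap (of its 152.95 mm²) is removed, clipping the outline — 1 connected region; (rotated 15° about Z; rotation is an isometry so areas/perimeters/island counts are preserved). Overall, the cross-section is a single solid region. Island count = 1.

1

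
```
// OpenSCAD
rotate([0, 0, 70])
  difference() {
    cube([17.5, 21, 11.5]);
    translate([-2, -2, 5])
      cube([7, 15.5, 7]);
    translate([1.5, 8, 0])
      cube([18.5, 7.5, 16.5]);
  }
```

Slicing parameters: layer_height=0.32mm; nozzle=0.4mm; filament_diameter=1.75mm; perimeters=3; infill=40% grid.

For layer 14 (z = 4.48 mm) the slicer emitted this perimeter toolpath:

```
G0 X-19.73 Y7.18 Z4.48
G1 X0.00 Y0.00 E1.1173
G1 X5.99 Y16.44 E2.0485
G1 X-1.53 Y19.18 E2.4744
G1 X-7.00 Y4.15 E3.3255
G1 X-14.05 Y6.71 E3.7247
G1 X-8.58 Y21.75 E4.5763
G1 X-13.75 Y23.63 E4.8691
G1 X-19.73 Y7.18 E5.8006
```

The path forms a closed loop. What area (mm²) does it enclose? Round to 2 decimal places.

Apply the shoelace formula to the sequence of (X, Y) vertices; enclosed area = 247.54 mm².

247.54 mm²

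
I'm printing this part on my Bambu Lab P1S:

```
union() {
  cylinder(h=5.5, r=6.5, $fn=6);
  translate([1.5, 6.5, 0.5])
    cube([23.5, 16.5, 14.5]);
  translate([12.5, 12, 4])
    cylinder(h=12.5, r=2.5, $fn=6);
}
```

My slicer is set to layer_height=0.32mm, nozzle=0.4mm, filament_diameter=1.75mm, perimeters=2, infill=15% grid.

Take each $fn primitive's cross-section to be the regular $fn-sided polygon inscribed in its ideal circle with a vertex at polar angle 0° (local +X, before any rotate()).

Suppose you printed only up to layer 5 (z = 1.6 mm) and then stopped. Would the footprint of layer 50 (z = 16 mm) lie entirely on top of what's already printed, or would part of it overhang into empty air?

entirely on top

Compare the two slices. At z = 1.6: the cylinder: section is a regular 6-gon, circumradius r=6.5 (area = (6/2)·6.500²·sin(360°/6) = 109.77 mm²); the cube at (1.5, 6.5) (footprint 23.5×16.5) is included at this height (area 387.75 mm²); the cylinder at (12.5, 12) is absent (z outside [4, 16.5]); Taking the union: the 2 present regions are separate (no shared area or edge), so areas and boundary lengths simply add and each stays a separate island — area = 497.52 mm². At z = 16: the cylinder does not reach this height (z outside [0, 5.5]); the cube at (1.5, 6.5) is absent (z outside [0.5, 15]); the cylinder at (12.5, 12): section is a regular 6-gon, circumradius r=2.5 (area = (6/2)·2.500²·sin(360°/6) = 16.24 mm²); Taking the union: only the r=2.5 cylinder at (12.5, 12) is present, so the union is just that shape — area = 16.24 mm². Checking containment: the cross-section at z = 16 is a subset of the cross-section at z = 1.6.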